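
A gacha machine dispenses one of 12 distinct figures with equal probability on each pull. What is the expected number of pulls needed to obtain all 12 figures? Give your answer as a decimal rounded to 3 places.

After i distinct types are collected, each trial gives a new one with probability (12−i)/12, so the expected wait for the next new type is 12/(12−i).
E = 12/12 + 12/11 + 12/10 + 12/9 + 12/8 + 12/7 + 12/6 + 12/5 + 12/4 + 12/3 + 12/2 + 12/1 = 86021/2310 ≈ 37.239.

37.239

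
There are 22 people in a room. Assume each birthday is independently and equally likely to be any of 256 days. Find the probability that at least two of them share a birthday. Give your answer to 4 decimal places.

0.6049

It's easier to compute the probability that all 22 are distinct.
P(all distinct) = 256/256 · 255/256 · ··· · 235/256 ≈ 0.3951.
So the probability of at least one match is 1 − 0.3951 = 0.6049.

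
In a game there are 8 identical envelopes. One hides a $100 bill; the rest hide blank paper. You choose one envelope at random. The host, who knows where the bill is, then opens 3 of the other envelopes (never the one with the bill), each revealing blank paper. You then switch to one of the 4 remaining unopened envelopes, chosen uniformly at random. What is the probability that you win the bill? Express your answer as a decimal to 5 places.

0.21875

Your original envelope holds the bill with probability 1/8, so the other 7 collectively hold it with probability 7/8.
The host can always find 3 empty envelopes to open, so the reveals don't change that 7/8; it is now spread over the 4 remaining unopened envelopes.
P(win by switching) = (7/8) · (1/4) = 7/32 ≈ 0.21875.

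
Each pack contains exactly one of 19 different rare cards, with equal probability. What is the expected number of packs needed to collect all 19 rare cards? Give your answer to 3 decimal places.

67.407

After i distinct types are collected, each trial gives a new one with probability (19−i)/19, so the expected wait for the next new type is 19/(19−i).
E = 19/19 + 19/18 + 19/17 + 19/16 + 19/15 + 19/14 + 19/13 + 19/12 + 19/11 + 19/10 + 19/9 + 19/8 + 19/7 + 19/6 + 19/5 + 19/4 + 19/3 + 19/2 + 19/1 = 275295799/4084080 ≈ 67.407.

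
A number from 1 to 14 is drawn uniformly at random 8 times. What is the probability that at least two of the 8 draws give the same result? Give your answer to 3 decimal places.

0.918

P(all 8 different) = 14/14 · 13/14 · ··· · 7/14 ≈ 0.082.
P(at least two equal) = 1 − 0.082 = 0.918.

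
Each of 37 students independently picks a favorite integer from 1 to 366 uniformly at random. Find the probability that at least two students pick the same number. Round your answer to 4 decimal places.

0.8479

It's easier to compute the probability that all 37 are distinct.
P(all distinct) = 366/366 · 365/366 · ··· · 330/366 ≈ 0.1521.
So the probability of at least one match is 1 − 0.1521 = 0.8479.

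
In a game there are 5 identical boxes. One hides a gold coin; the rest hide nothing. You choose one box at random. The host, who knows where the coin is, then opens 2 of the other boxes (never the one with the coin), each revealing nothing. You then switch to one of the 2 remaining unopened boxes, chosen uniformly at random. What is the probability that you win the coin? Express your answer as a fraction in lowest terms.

Your original box holds the coin with probability 1/5, so the other 4 collectively hold it with probability 4/5.
The host can always find 2 empty boxes to open, so the reveals don't change that 4/5; it is now spread over the 2 remaining unopened boxes.
P(win by switching) = (4/5) · (1/2) = 2/5.

2/5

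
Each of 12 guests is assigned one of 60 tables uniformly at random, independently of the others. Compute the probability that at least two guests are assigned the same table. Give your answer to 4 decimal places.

It's easier to compute the probability that all 12 are distinct.
P(all distinct) = 60/60 · 59/60 · ··· · 49/60 ≈ 0.3079.
So the probability of at least one match is 1 − 0.3079 = 0.6921.

0.6921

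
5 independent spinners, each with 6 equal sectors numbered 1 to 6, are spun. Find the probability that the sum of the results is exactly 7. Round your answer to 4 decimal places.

0.0019

There are 6^5 = 7776 equally likely outcomes.
The number of ordered 5-tuples from {1,…,6} summing to 7 is 15.
P(sum = 7) = 15/7776 = 5/2592 ≈ 0.0019.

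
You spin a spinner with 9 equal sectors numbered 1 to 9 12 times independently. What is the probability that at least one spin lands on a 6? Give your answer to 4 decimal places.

P(no spin lands on a 6) = (8/9)^12 ≈ 0.2433.
P(at least one) = 1 − 0.2433 = 0.7567.

0.7567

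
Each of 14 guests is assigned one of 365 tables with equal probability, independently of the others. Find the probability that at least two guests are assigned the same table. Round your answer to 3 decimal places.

0.223

It's easier to compute the probability that all 14 are distinct.
P(all distinct) = 365/365 · 364/365 · ··· · 352/365 ≈ 0.777.
So the probability of at least one match is 1 − 0.777 = 0.223.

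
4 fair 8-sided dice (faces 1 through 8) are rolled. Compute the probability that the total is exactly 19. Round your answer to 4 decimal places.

0.0820

There are 8^4 = 4096 equally likely outcomes.
The number of ordered 4-tuples from {1,…,8} summing to 19 is 336.
P(sum = 19) = 336/4096 = 21/256 ≈ 0.0820.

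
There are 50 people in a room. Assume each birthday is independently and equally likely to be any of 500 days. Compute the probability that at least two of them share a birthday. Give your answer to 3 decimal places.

0.921

It's easier to compute the probability that all 50 are distinct.
P(all distinct) = 500/500 · 499/500 · ··· · 451/500 ≈ 0.079.
So the probability of at least one match is 1 − 0.079 = 0.921.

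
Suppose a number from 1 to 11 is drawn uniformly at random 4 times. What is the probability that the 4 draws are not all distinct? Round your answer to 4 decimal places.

P(all 4 different) = 11/11 · 10/11 · ··· · 8/11 ≈ 0.5409.
P(at least two equal) = 1 − 0.5409 = 0.4591.

0.4591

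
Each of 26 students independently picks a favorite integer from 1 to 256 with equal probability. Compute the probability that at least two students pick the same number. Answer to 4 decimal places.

It's easier to compute the probability that all 26 are distinct.
P(all distinct) = 256/256 · 255/256 · ··· · 231/256 ≈ 0.2688.
So the probability of at least one match is 1 − 0.2688 = 0.7312.

0.7312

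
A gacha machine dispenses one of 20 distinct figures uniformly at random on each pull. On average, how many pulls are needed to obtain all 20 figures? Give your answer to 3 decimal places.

After i distinct types are collected, each trial gives a new one with probability (20−i)/20, so the expected wait for the next new type is 20/(20−i).
E = 20/20 + 20/19 + 20/18 + 20/17 + 20/16 + 20/15 + 20/14 + 20/13 + 20/12 + 20/11 + 20/10 + 20/9 + 20/8 + 20/7 + 20/6 + 20/5 + 20/4 + 20/3 + 20/2 + 20/1 = 279175675/3879876 ≈ 71.955.

71.955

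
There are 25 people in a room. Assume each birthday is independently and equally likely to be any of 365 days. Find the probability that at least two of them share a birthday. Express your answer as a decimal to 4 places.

0.5687

It's easier to compute the probability that all 25 are distinct.
P(all distinct) = 365/365 · 364/365 · ··· · 341/365 ≈ 0.4313.
So the probability of at least one match is 1 − 0.4313 = 0.5687.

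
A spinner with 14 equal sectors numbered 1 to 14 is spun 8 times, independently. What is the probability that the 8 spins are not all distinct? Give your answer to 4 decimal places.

0.9180

P(all 8 different) = 14/14 · 13/14 · ··· · 7/14 ≈ 0.0820.
P(at least two equal) = 1 − 0.0820 = 0.9180.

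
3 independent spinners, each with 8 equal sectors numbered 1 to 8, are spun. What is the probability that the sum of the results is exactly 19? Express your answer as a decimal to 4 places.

There are 8^3 = 512 equally likely outcomes.
The number of ordered 3-tuples from {1,…,8} summing to 19 is 21.
P(sum = 19) = 21/512 ≈ 0.0410.

0.0410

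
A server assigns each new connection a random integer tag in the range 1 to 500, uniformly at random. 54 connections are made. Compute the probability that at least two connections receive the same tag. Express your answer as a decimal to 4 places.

0.9487

It's easier to compute the probability that all 54 are distinct.
P(all distinct) = 500/500 · 499/500 · ··· · 447/500 ≈ 0.0513.
So the probability of at least one match is 1 − 0.0513 = 0.9487.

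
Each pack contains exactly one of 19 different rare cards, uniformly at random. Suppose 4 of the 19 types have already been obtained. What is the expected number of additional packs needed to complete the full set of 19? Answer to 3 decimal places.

Starting from 4 distinct types, each trial gives a new one with probability (19−i)/19 when i types are held, so the wait for the next new type is 19/(19−i).
E = 19/15 + 19/14 + 19/13 + 19/12 + 19/11 + 19/10 + 19/9 + 19/8 + 19/7 + 19/6 + 19/5 + 19/4 + 19/3 + 19/2 + 19/1 = 22719383/360360 ≈ 63.046.

63.046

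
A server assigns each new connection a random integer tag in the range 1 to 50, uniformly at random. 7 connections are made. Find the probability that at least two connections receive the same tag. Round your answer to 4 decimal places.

0.3556

It's easier to compute the probability that all 7 are distinct.
P(all distinct) = 50/50 · 49/50 · ··· · 44/50 ≈ 0.6444.
So the probability of at least one match is 1 − 0.6444 = 0.3556.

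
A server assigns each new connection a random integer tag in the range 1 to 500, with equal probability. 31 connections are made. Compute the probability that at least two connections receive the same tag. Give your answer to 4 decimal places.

It's easier to compute the probability that all 31 are distinct.
P(all distinct) = 500/500 · 499/500 · ··· · 470/500 ≈ 0.3869.
So the probability of at least one match is 1 − 0.3869 = 0.6131.

0.6131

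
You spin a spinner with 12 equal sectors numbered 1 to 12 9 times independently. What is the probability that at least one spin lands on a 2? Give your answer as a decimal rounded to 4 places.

0.5430

P(no spin lands on a 2) = (11/12)^9 ≈ 0.4570.
P(at least one) = 1 − 0.4570 = 0.5430.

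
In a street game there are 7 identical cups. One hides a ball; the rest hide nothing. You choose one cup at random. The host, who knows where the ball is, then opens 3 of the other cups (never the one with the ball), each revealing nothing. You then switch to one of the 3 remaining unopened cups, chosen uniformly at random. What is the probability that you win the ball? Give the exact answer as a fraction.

Your original cup holds the ball with probability 1/7, so the other 6 collectively hold it with probability 6/7.
The host can always find 3 empty cups to open, so the reveals don't change that 6/7; it is now spread over the 3 remaining unopened cups.
P(win by switching) = (6/7) · (1/3) = 2/7.

2/7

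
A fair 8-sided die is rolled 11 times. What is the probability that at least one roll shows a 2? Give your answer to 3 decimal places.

P(no roll shows a 2) = (7/8)^11 ≈ 0.230.
P(at least one) = 1 − 0.230 = 0.770.

0.770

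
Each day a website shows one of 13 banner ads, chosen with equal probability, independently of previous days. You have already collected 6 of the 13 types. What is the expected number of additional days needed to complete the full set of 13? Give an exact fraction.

4719/140

Starting from 6 distinct types, each trial gives a new one with probability (13−i)/13 when i types are held, so the wait for the next new type is 13/(13−i).
E = 13/7 + 13/6 + 13/5 + 13/4 + 13/3 + 13/2 + 13/1 = 4719/140.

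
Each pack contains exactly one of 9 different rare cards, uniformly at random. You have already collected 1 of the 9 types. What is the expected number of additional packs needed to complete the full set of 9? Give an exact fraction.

6849/280

Starting from 1 distinct type, each trial gives a new one with probability (9−i)/9 when i types are held, so the wait for the next new type is 9/(9−i).
E = 9/8 + 9/7 + 9/6 + 9/5 + 9/4 + 9/3 + 9/2 + 9/1 = 6849/280.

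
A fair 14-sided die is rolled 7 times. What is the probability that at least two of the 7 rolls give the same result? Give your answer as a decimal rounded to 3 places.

P(all 7 different) = 14/14 · 13/14 · ··· · 8/14 ≈ 0.164.
P(at least two equal) = 1 − 0.164 = 0.836.

0.836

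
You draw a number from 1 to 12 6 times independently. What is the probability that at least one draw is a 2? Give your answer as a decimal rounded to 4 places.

0.4067

P(no draw is a 2) = (11/12)^6 ≈ 0.5933.
P(at least one) = 1 − 0.5933 = 0.4067.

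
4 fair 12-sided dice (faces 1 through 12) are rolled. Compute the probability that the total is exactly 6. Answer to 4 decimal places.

There are 12^4 = 20736 equally likely outcomes.
The number of ordered 4-tuples from {1,…,12} summing to 6 is 10.
P(sum = 6) = 10/20736 = 5/10368 ≈ 0.0005.

0.0005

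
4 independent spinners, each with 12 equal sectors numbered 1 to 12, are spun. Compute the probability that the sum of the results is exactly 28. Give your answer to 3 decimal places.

0.054

There are 12^4 = 20736 equally likely outcomes.
The number of ordered 4-tuples from {1,…,12} summing to 28 is 1111.
P(sum = 28) = 1111/20736 ≈ 0.054.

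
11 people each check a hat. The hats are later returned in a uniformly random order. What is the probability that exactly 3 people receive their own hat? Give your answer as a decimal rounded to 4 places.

0.0613

Choose which 3 of the 11 are fixed: C(11,3) = 165 ways.
The remaining 8 must have no fixed point: D(8) = 14833.
P = 165·14833/39916800 = 2119/34560 ≈ 0.0613.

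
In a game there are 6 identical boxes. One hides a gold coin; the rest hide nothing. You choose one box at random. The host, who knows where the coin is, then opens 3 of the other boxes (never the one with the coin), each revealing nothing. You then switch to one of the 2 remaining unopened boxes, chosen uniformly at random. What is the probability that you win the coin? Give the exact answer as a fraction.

5/12

Your original box holds the coin with probability 1/6, so the other 5 collectively hold it with probability 5/6.
The host can always find 3 empty boxes to open, so the reveals don't change that 5/6; it is now spread over the 2 remaining unopened boxes.
P(win by switching) = (5/6) · (1/2) = 5/12.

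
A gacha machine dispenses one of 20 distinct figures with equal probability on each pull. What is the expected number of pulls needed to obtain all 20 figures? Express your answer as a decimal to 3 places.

After i distinct types are collected, each trial gives a new one with probability (20−i)/20, so the expected wait for the next new type is 20/(20−i).
E = 20/20 + 20/19 + 20/18 + 20/17 + 20/16 + 20/15 + 20/14 + 20/13 + 20/12 + 20/11 + 20/10 + 20/9 + 20/8 + 20/7 + 20/6 + 20/5 + 20/4 + 20/3 + 20/2 + 20/1 = 279175675/3879876 ≈ 71.955.

71.955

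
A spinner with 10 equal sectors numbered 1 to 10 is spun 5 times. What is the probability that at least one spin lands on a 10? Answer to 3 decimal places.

0.410

P(no spin lands on a 10) = (9/10)^5 ≈ 0.590.
P(at least one) = 1 − 0.590 = 0.410.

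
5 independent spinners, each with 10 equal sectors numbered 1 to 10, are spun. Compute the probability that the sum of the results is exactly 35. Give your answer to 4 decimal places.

There are 10^5 = 100000 equally likely outcomes.
The number of ordered 5-tuples from {1,…,10} summing to 35 is 3246.
P(sum = 35) = 3246/100000 = 1623/50000 ≈ 0.0325.

0.0325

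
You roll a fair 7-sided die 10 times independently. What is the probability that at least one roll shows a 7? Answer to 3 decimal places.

P(no roll shows a 7) = (6/7)^10 ≈ 0.214.
P(at least one) = 1 − 0.214 = 0.786.

0.786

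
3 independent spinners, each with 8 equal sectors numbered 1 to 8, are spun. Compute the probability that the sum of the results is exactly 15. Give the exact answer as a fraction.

23/256

There are 8^3 = 512 equally likely outcomes.
The number of ordered 3-tuples from {1,…,8} summing to 15 is 46.
P(sum = 15) = 46/512 = 23/256.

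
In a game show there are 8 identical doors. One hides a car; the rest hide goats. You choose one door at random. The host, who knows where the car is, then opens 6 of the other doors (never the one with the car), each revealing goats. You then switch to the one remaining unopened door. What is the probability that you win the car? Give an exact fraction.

Your original door holds the car with probability 1/8, so the other 7 collectively hold it with probability 7/8.
The host can always find 6 empty doors to open, so the reveals don't change that 7/8; it is now spread over the 1 remaining unopened door.
P(win by switching) = (7/8) · (1/1) = 7/8.

7/8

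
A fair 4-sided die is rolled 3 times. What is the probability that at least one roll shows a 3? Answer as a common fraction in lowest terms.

37/64

P(no roll shows a 3) = (3/4)^3 = 27/64.
P(at least one) = 1 − 27/64 = 37/64.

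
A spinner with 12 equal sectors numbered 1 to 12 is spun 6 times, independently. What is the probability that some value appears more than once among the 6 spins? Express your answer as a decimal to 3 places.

P(all 6 different) = 12/12 · 11/12 · ··· · 7/12 ≈ 0.223.
P(at least two equal) = 1 − 0.223 = 0.777.

0.777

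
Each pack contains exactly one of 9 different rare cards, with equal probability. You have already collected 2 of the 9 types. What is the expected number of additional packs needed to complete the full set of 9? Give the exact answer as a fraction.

Starting from 2 distinct types, each trial gives a new one with probability (9−i)/9 when i types are held, so the wait for the next new type is 9/(9−i).
E = 9/7 + 9/6 + 9/5 + 9/4 + 9/3 + 9/2 + 9/1 = 3267/140.

3267/140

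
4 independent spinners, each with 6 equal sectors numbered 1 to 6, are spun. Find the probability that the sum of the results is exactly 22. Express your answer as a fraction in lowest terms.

There are 6^4 = 1296 equally likely outcomes.
The number of ordered 4-tuples from {1,…,6} summing to 22 is 10.
P(sum = 22) = 10/1296 = 5/648.

5/648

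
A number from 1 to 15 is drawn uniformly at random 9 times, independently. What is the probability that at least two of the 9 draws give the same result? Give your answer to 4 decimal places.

P(all 9 different) = 15/15 · 14/15 · ··· · 7/15 ≈ 0.0472.
P(at least two equal) = 1 − 0.0472 = 0.9528.

0.9528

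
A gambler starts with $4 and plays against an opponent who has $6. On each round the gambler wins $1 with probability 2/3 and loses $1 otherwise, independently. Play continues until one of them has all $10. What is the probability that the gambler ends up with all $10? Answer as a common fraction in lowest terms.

320/341

Let r = q/p = (1/3)/(2/3) = 1/2. The recurrence P(i) = p·P(i+1) + q·P(i−1) with P(0)=0, P(10)=1 gives P(i) = (1 − r^i)/(1 − r^10).
P(4) = (1 − (1/2)^4) / (1 − (1/2)^10) = 320/341.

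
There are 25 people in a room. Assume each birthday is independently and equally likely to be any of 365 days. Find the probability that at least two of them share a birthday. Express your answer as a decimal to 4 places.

0.5687

It's easier to compute the probability that all 25 are distinct.
P(all distinct) = 365/365 · 364/365 · ··· · 341/365 ≈ 0.4313.
So the probability of at least one match is 1 − 0.4313 = 0.5687.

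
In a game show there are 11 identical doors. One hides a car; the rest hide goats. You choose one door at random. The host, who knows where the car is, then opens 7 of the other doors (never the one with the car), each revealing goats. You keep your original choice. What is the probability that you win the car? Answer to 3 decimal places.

0.091

The host can always open 7 empty doors regardless of your choice, so the reveals give no information about your original door.
P(win by staying) = 1/11 ≈ 0.091.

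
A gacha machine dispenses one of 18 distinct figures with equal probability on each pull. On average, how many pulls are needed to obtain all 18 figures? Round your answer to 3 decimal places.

62.912

After i distinct types are collected, each trial gives a new one with probability (18−i)/18, so the expected wait for the next new type is 18/(18−i).
E = 18/18 + 18/17 + 18/16 + 18/15 + 18/14 + 18/13 + 18/12 + 18/11 + 18/10 + 18/9 + 18/8 + 18/7 + 18/6 + 18/5 + 18/4 + 18/3 + 18/2 + 18/1 = 42822903/680680 ≈ 62.912.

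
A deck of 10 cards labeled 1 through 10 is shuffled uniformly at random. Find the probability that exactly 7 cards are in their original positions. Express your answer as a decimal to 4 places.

0.0001

Choose which 7 of the 10 are fixed: C(10,7) = 120 ways.
The remaining 3 must have no fixed point: D(3) = 2.
P = 120·2/3628800 = 1/15120 ≈ 0.0001.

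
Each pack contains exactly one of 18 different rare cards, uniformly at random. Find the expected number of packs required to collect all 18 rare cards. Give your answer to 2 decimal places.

After i distinct types are collected, each trial gives a new one with probability (18−i)/18, so the expected wait for the next new type is 18/(18−i).
E = 18/18 + 18/17 + 18/16 + 18/15 + 18/14 + 18/13 + 18/12 + 18/11 + 18/10 + 18/9 + 18/8 + 18/7 + 18/6 + 18/5 + 18/4 + 18/3 + 18/2 + 18/1 = 42822903/680680 ≈ 62.91.

62.91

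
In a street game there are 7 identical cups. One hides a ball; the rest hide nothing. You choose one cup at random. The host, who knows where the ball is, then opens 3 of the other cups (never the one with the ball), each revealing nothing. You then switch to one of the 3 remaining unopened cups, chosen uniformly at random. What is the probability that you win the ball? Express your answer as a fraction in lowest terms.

Your original cup holds the ball with probability 1/7, so the other 6 collectively hold it with probability 6/7.
The host can always find 3 empty cups to open, so the reveals don't change that 6/7; it is now spread over the 3 remaining unopened cups.
P(win by switching) = (6/7) · (1/3) = 2/7.

2/7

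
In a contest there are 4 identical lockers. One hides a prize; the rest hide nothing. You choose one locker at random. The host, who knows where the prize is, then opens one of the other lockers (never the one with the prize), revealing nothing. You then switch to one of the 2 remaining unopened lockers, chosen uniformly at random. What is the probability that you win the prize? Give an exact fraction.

Your original locker holds the prize with probability 1/4, so the other 3 collectively hold it with probability 3/4.
The host can always find an empty locker to open, so this doesn't change that 3/4; it is now spread over the 2 remaining unopened lockers.
P(win by switching) = (3/4) · (1/2) = 3/8.

3/8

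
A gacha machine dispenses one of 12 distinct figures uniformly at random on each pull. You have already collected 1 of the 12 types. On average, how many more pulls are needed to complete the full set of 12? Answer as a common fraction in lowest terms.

83711/2310

Starting from 1 distinct type, each trial gives a new one with probability (12−i)/12 when i types are held, so the wait for the next new type is 12/(12−i).
E = 12/11 + 12/10 + 12/9 + 12/8 + 12/7 + 12/6 + 12/5 + 12/4 + 12/3 + 12/2 + 12/1 = 83711/2310.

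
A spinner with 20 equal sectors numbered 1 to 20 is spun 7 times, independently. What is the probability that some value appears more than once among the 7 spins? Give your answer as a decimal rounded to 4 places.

0.6948

P(all 7 different) = 20/20 · 19/20 · ··· · 14/20 ≈ 0.3052.
P(at least two equal) = 1 − 0.3052 = 0.6948.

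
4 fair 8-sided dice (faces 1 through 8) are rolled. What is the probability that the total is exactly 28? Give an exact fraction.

There are 8^4 = 4096 equally likely outcomes.
The number of ordered 4-tuples from {1,…,8} summing to 28 is 35.
P(sum = 28) = 35/4096.

35/4096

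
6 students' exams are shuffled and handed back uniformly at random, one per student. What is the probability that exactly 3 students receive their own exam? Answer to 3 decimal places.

0.056

Choose which 3 of the 6 are fixed: C(6,3) = 20 ways.
The remaining 3 must have no fixed point: D(3) = 2.
P = 20·2/720 = 1/18 ≈ 0.056.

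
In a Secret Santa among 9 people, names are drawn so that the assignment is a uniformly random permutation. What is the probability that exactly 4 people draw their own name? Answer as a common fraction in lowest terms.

Choose which 4 of the 9 are fixed: C(9,4) = 126 ways.
The remaining 5 must have no fixed point: D(5) = 44.
P = 126·44/362880 = 11/720.

11/720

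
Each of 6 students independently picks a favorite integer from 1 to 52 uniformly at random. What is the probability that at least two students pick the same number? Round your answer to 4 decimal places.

It's easier to compute the probability that all 6 are distinct.
P(all distinct) = 52/52 · 51/52 · ··· · 47/52 ≈ 0.7414.
So the probability of at least one match is 1 − 0.7414 = 0.2586.

0.2586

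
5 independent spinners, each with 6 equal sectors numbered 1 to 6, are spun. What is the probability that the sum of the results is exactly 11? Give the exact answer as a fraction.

205/7776

There are 6^5 = 7776 equally likely outcomes.
The number of ordered 5-tuples from {1,…,6} summing to 11 is 205.
P(sum = 11) = 205/7776.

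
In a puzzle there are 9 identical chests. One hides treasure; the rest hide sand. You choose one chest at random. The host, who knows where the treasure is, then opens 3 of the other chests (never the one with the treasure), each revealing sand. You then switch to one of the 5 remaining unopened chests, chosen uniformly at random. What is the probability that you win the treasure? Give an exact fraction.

8/45

Your original chest holds the treasure with probability 1/9, so the other 8 collectively hold it with probability 8/9.
The host can always find 3 empty chests to open, so the reveals don't change that 8/9; it is now spread over the 5 remaining unopened chests.
P(win by switching) = (8/9) · (1/5) = 8/45.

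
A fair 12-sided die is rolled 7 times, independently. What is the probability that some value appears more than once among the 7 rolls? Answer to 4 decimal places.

0.8886

P(all 7 different) = 12/12 · 11/12 · ··· · 6/12 ≈ 0.1114.
P(at least two equal) = 1 − 0.1114 = 0.8886.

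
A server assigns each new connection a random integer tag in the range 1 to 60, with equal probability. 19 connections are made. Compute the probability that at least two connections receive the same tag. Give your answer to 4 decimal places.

0.9592

It's easier to compute the probability that all 19 are distinct.
P(all distinct) = 60/60 · 59/60 · ··· · 42/60 ≈ 0.0408.
So the probability of at least one match is 1 − 0.0408 = 0.9592.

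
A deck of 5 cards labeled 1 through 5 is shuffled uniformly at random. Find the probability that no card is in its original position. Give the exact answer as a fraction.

11/30

This is the derangement probability: permutations of 5 with no fixed point.
D(5) = 5! · (1 − 1/1! + 1/2! − ··· + (−1)^5/5!) = 44.
P = 44/120 = 11/30.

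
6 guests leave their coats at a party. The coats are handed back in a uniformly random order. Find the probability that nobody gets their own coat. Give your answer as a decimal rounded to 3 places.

This is the derangement probability: permutations of 6 with no fixed point.
D(6) = 6! · (1 − 1/1! + 1/2! − ··· + (−1)^6/6!) = 265.
P = 265/720 = 53/144 ≈ 0.368.

0.368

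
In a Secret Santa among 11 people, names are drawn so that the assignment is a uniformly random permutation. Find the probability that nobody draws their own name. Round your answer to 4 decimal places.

0.3679

This is the derangement probability: permutations of 11 with no fixed point.
D(11) = 11! · (1 − 1/1! + 1/2! − ··· + (−1)^11/11!) = 14684570.
P = 14684570/39916800 = 1468457/3991680 ≈ 0.3679.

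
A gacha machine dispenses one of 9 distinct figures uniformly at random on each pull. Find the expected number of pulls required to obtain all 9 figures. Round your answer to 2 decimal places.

After i distinct types are collected, each trial gives a new one with probability (9−i)/9, so the expected wait for the next new type is 9/(9−i).
E = 9/9 + 9/8 + 9/7 + 9/6 + 9/5 + 9/4 + 9/3 + 9/2 + 9/1 = 7129/280 ≈ 25.46.

25.46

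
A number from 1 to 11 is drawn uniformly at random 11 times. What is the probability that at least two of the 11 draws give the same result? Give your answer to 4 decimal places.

0.9999

P(all 11 different) = 11/11 · 10/11 · ··· · 1/11 ≈ 0.0001.
P(at least two equal) = 1 − 0.0001 = 0.9999.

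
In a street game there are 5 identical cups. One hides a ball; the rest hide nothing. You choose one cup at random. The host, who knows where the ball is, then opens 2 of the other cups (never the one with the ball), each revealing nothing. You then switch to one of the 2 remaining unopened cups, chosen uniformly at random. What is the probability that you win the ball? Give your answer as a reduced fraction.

Your original cup holds the ball with probability 1/5, so the other 4 collectively hold it with probability 4/5.
The host can always find 2 empty cups to open, so the reveals don't change that 4/5; it is now spread over the 2 remaining unopened cups.
P(win by switching) = (4/5) · (1/2) = 2/5.

2/5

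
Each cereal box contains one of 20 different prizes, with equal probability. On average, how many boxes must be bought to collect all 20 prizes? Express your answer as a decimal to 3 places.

71.955

After i distinct types are collected, each trial gives a new one with probability (20−i)/20, so the expected wait for the next new type is 20/(20−i).
E = 20/20 + 20/19 + 20/18 + 20/17 + 20/16 + 20/15 + 20/14 + 20/13 + 20/12 + 20/11 + 20/10 + 20/9 + 20/8 + 20/7 + 20/6 + 20/5 + 20/4 + 20/3 + 20/2 + 20/1 = 279175675/3879876 ≈ 71.955.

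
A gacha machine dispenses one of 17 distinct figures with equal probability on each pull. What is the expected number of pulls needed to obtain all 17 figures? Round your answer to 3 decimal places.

After i distinct types are collected, each trial gives a new one with probability (17−i)/17, so the expected wait for the next new type is 17/(17−i).
E = 17/17 + 17/16 + 17/15 + 17/14 + 17/13 + 17/12 + 17/11 + 17/10 + 17/9 + 17/8 + 17/7 + 17/6 + 17/5 + 17/4 + 17/3 + 17/2 + 17/1 = 42142223/720720 ≈ 58.472.

58.472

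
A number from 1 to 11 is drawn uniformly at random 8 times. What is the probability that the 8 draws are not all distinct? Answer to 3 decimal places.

0.969

P(all 8 different) = 11/11 · 10/11 · ··· · 4/11 ≈ 0.031.
P(at least two equal) = 1 − 0.031 = 0.969.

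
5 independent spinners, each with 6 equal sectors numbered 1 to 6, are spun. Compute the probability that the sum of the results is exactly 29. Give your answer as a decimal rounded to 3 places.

There are 6^5 = 7776 equally likely outcomes.
The number of ordered 5-tuples from {1,…,6} summing to 29 is 5.
P(sum = 29) = 5/7776 ≈ 0.001.

0.001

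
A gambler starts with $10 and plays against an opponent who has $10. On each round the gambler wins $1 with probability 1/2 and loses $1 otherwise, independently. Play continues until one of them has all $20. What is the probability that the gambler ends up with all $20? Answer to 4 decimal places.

0.5000

With a fair step, P(i) = ½P(i−1) + ½P(i+1) with P(0)=0, P(20)=1 has the linear solution P(i) = i/20.
P(10) = 10/20 = 1/2 ≈ 0.5000.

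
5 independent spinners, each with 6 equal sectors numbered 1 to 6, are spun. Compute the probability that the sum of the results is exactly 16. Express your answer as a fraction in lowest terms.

245/2592

There are 6^5 = 7776 equally likely outcomes.
The number of ordered 5-tuples from {1,…,6} summing to 16 is 735.
P(sum = 16) = 735/7776 = 245/2592.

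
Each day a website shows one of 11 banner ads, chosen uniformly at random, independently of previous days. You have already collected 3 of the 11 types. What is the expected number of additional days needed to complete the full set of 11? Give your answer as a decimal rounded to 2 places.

Starting from 3 distinct types, each trial gives a new one with probability (11−i)/11 when i types are held, so the wait for the next new type is 11/(11−i).
E = 11/8 + 11/7 + 11/6 + 11/5 + 11/4 + 11/3 + 11/2 + 11/1 = 8371/280 ≈ 29.90.

29.90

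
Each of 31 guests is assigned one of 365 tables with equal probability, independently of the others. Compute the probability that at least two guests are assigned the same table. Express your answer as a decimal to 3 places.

It's easier to compute the probability that all 31 are distinct.
P(all distinct) = 365/365 · 364/365 · ··· · 335/365 ≈ 0.270.
So the probability of at least one match is 1 − 0.270 = 0.730.

0.730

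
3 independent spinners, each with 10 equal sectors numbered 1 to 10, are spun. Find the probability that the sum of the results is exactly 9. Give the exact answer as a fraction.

7/250

There are 10^3 = 1000 equally likely outcomes.
The number of ordered 3-tuples from {1,…,10} summing to 9 is 28.
P(sum = 9) = 28/1000 = 7/250.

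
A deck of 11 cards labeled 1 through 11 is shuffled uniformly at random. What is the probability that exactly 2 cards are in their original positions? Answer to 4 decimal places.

0.1839

Choose which 2 of the 11 are fixed: C(11,2) = 55 ways.
The remaining 9 must have no fixed point: D(9) = 133496.
P = 55·133496/39916800 = 16687/90720 ≈ 0.1839.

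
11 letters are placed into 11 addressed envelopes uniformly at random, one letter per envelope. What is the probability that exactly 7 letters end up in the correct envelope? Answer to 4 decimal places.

0.0001

Choose which 7 of the 11 are fixed: C(11,7) = 330 ways.
The remaining 4 must have no fixed point: D(4) = 9.
P = 330·9/39916800 = 1/13440 ≈ 0.0001.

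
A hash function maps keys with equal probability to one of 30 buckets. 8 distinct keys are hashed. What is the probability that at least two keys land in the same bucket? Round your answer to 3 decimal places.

It's easier to compute the probability that all 8 are distinct.
P(all distinct) = 30/30 · 29/30 · ··· · 23/30 ≈ 0.360.
So the probability of at least one match is 1 − 0.360 = 0.640.

0.640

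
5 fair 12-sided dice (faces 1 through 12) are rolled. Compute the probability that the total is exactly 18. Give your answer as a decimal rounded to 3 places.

0.009

There are 12^5 = 248832 equally likely outcomes.
The number of ordered 5-tuples from {1,…,12} summing to 18 is 2355.
P(sum = 18) = 2355/248832 = 785/82944 ≈ 0.009.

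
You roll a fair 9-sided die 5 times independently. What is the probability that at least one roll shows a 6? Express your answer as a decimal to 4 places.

P(no roll shows a 6) = (8/9)^5 ≈ 0.5549.
P(at least one) = 1 − 0.5549 = 0.4451.

0.4451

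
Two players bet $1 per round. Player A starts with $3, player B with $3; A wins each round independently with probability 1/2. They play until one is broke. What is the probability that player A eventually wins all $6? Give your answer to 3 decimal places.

With a fair step, P(i) = ½P(i−1) + ½P(i+1) with P(0)=0, P(6)=1 has the linear solution P(i) = i/6.
P(3) = 3/6 = 1/2 ≈ 0.500.

0.500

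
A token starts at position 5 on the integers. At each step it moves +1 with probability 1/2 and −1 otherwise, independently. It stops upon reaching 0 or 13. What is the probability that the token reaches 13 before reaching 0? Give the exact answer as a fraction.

With a fair step, P(i) = ½P(i−1) + ½P(i+1) with P(0)=0, P(13)=1 has the linear solution P(i) = i/13.
P(5) = 5/13.

5/13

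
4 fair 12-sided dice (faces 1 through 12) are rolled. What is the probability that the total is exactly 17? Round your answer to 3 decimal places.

0.026

There are 12^4 = 20736 equally likely outcomes.
The number of ordered 4-tuples from {1,…,12} summing to 17 is 544.
P(sum = 17) = 544/20736 = 17/648 ≈ 0.026.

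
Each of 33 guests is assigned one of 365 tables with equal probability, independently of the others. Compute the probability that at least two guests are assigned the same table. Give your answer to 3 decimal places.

It's easier to compute the probability that all 33 are distinct.
P(all distinct) = 365/365 · 364/365 · ··· · 333/365 ≈ 0.225.
So the probability of at least one match is 1 − 0.225 = 0.775.

0.775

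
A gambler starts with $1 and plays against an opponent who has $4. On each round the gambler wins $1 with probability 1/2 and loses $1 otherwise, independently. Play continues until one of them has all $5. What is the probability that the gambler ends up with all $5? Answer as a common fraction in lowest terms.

1/5

With a fair step, P(i) = ½P(i−1) + ½P(i+1) with P(0)=0, P(5)=1 has the linear solution P(i) = i/5.
P(1) = 1/5.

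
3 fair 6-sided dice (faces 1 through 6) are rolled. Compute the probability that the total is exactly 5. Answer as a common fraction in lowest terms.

1/36

There are 6^3 = 216 equally likely outcomes.
The number of ordered 3-tuples from {1,…,6} summing to 5 is 6.
P(sum = 5) = 6/216 = 1/36.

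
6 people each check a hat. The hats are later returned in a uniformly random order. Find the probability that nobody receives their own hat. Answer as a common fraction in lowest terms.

53/144

This is the derangement probability: permutations of 6 with no fixed point.
D(6) = 6! · (1 − 1/1! + 1/2! − ··· + (−1)^6/6!) = 265.
P = 265/720 = 53/144.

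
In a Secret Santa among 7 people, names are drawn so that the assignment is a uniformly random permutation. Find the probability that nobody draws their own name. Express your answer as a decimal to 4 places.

0.3679

This is the derangement probability: permutations of 7 with no fixed point.
D(7) = 7! · (1 − 1/1! + 1/2! − ··· + (−1)^7/7!) = 1854.
P = 1854/5040 = 103/280 ≈ 0.3679.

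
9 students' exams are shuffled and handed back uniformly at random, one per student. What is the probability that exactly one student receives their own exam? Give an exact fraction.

Choose which one is fixed: C(9,1) = 9 ways.
The remaining 8 must have no fixed point: D(8) = 14833.
P = 9·14833/362880 = 2119/5760.

2119/5760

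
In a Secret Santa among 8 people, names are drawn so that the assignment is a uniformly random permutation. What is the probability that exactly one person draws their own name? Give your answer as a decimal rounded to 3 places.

0.368

Choose which one is fixed: C(8,1) = 8 ways.
The remaining 7 must have no fixed point: D(7) = 1854.
P = 8·1854/40320 = 103/280 ≈ 0.368.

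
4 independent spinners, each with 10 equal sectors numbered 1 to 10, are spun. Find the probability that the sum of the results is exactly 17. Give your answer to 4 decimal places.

There are 10^4 = 10000 equally likely outcomes.
The number of ordered 4-tuples from {1,…,10} summing to 17 is 480.
P(sum = 17) = 480/10000 = 6/125 ≈ 0.0480.

0.0480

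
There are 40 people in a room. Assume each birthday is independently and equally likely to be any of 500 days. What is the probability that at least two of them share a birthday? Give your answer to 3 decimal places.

It's easier to compute the probability that all 40 are distinct.
P(all distinct) = 500/500 · 499/500 · ··· · 461/500 ≈ 0.201.
So the probability of at least one match is 1 − 0.201 = 0.799.

0.799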